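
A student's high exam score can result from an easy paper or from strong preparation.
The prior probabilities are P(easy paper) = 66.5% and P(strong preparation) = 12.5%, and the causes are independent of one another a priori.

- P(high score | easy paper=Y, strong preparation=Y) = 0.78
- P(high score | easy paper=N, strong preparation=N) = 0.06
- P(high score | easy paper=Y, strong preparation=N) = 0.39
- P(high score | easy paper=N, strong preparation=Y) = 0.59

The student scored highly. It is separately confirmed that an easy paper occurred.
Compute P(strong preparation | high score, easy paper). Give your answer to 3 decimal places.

P(high score | easy paper) = 0.39×0.875 + 0.78×0.125 = 0.341250 + 0.097500 = 0.438750
Of this, 0.097500 comes from 0.78×0.125 (the strong preparation=true cases).
P(strong preparation | high score, easy paper) = 0.097500 / 0.438750 ≈ 0.222

P(strong preparation | high score, easy paper) ≈ 0.222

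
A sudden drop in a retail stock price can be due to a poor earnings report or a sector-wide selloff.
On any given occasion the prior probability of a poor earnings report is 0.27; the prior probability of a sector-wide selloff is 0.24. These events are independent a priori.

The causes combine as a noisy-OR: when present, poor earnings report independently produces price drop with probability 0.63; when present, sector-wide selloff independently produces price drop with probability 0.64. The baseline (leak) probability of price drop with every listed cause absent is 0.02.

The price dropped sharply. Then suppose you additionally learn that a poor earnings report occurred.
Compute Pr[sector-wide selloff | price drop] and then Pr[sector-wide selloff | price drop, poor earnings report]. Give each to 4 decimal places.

Under noisy-OR, P(price drop | causes) = 1 − (1−0.02)·∏(1−qᵢ) over the active causes.
Sum P(price drop|·) weighted by the priors over the 4 (poor earnings report, sector-wide selloff) configurations:
  P(price drop) = 0.02×0.73×0.76 + 0.6472×0.73×0.24 + 0.6374×0.27×0.76 + 0.869464×0.27×0.24
        = 0.011096 + 0.113389 + 0.130794 + 0.056341 = 0.311620
The terms with sector-wide selloff present sum to 0.169730, so
  P(sector-wide selloff | price drop) = 0.169730 / 0.311620 ≈ 0.5447

With the extra evidence:
Sum P(price drop|·) weighted by the priors over both values of sector-wide selloff:
  P(price drop | poor earnings report) = 0.6374·0.76 + 0.869464·0.24
        = 0.484424 + 0.208671 = 0.693095
Keeping only the sector-wide selloff-present terms gives 0.208671, so
  P(sector-wide selloff | price drop, poor earnings report) = 0.208671 / 0.693095 ≈ 0.3011
The drop from 0.5447 to 0.3011 is the explaining-away (discounting) effect.

Pr[sector-wide selloff | price drop] ≈ 0.5447; Pr[sector-wide selloff | price drop, poor earnings report] ≈ 0.3011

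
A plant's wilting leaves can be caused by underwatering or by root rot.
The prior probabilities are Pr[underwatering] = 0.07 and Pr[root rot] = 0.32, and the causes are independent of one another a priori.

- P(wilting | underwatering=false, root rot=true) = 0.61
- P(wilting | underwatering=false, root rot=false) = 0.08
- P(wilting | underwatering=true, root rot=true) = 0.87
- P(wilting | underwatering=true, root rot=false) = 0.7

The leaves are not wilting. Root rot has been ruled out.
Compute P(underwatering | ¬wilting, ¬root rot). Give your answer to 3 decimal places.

P(underwatering | ¬wilting, ¬root rot) ≈ 0.024

P(¬wilting | ¬root rot) = 0.92·0.93 + 0.3·0.07 = 0.855600 + 0.021000 = 0.876600
Restricting to configurations with underwatering present: 0.3·0.07 = 0.021000.
So P(underwatering | ¬wilting, ¬root rot) = 0.021000/0.876600 ≈ 0.024.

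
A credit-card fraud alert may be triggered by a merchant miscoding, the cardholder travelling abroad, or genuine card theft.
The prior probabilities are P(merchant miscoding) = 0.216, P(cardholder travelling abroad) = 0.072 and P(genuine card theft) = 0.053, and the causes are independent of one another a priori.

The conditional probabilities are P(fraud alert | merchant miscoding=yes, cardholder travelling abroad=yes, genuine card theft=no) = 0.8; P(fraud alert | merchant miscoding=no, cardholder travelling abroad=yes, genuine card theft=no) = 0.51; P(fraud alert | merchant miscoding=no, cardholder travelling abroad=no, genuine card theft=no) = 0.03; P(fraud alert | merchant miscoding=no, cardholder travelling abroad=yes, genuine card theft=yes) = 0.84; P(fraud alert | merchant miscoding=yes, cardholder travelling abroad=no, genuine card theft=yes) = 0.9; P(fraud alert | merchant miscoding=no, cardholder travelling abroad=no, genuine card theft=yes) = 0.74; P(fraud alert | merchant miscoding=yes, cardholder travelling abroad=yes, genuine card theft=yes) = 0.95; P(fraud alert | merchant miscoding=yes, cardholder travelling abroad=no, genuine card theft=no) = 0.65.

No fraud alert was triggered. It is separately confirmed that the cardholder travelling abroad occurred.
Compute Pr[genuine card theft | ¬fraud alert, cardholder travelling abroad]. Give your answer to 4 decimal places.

Pr[genuine card theft | ¬fraud alert, cardholder travelling abroad] ≈ 0.0175

P(¬fraud alert | cardholder travelling abroad) = 0.49*0.784*0.947 + 0.16*0.784*0.053 + 0.2*0.216*0.947 + 0.05*0.216*0.053 = 0.363800 + 0.006648 + 0.040910 + 0.000572 = 0.411930
Of this, 0.007220 comes from 0.006648 + 0.000572 (the genuine card theft=true cases).
So P(genuine card theft | ¬fraud alert, cardholder travelling abroad) = 0.007220/0.411930 ≈ 0.0175.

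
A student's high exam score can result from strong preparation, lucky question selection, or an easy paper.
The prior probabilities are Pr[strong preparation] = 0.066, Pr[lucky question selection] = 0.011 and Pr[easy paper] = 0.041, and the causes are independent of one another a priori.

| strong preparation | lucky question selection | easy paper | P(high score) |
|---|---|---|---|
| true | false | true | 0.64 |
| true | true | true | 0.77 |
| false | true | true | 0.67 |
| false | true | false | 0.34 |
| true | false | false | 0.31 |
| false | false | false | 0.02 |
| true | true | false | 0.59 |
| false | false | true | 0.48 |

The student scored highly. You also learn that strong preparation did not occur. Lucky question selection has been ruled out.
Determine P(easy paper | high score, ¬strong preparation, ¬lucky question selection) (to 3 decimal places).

P(easy paper | high score, ¬strong preparation, ¬lucky question selection) ≈ 0.506

For the numerator, keep only easy paper=true terms: 0.48·0.041 = 0.019680
The normalizing constant is 0.02·0.959 + 0.48·0.041 = 0.038860
Posterior = 0.019680 / 0.038860 ≈ 0.506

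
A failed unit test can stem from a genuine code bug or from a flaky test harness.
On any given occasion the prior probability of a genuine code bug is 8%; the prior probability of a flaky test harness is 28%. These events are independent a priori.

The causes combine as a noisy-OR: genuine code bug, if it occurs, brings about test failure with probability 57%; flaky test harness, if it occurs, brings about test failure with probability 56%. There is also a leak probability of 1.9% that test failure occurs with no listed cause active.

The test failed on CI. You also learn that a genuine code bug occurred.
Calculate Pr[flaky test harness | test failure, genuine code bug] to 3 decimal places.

Under noisy-OR, P(test failure | causes) = 1 − (1−0.019)·∏(1−qᵢ) over the active causes.
By total probability over both values of flaky test harness:
  P(test failure | genuine code bug) = 0.57817*0.72 + 0.814395*0.28
        = 0.416282 + 0.228031 = 0.644313
Keeping only the flaky test harness-present terms gives 0.228031, so
  P(flaky test harness | test failure, genuine code bug) = 0.228031 / 0.644313 ≈ 0.354

Pr[flaky test harness | test failure, genuine code bug] ≈ 0.354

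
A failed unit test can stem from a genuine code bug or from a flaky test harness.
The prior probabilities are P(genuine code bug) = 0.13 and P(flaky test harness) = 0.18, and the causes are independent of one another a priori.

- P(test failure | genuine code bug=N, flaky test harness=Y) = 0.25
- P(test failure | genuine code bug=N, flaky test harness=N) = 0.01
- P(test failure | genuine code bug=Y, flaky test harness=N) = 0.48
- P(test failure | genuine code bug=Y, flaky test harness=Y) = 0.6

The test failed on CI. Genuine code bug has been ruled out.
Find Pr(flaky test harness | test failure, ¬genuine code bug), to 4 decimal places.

Sum P(test failure|·) weighted by the priors over both values of flaky test harness:
  P(test failure | ¬genuine code bug) = 0.01·0.82 + 0.25·0.18
        = 0.008200 + 0.045000 = 0.053200
Keeping only the flaky test harness-present terms gives 0.045000, so
  P(flaky test harness | test failure, ¬genuine code bug) = 0.045000 / 0.053200 ≈ 0.8459

Pr(flaky test harness | test failure, ¬genuine code bug) ≈ 0.8459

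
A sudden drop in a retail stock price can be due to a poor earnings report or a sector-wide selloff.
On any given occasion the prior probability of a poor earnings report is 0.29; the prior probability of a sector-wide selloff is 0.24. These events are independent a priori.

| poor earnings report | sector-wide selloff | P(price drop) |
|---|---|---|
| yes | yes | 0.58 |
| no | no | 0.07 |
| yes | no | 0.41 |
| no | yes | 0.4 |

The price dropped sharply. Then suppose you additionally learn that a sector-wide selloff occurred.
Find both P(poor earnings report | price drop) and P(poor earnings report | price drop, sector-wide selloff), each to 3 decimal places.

P(poor earnings report | price drop) ≈ 0.552; P(poor earnings report | price drop, sector-wide selloff) ≈ 0.372

Enumerate the 4 (poor earnings report, sector-wide selloff) configurations and weight by the priors:
  P(price drop) = 0.07*0.71*0.76 + 0.4*0.71*0.24 + 0.41*0.29*0.76 + 0.58*0.29*0.24
        = 0.037772 + 0.068160 + 0.090364 + 0.040368 = 0.236664
The terms with poor earnings report present sum to 0.130732, so
  P(poor earnings report | price drop) = 0.130732 / 0.236664 ≈ 0.552

With the extra evidence:
P(price drop | sector-wide selloff) = 0.4*0.71 + 0.58*0.29 = 0.284000 + 0.168200 = 0.452200
Restricting to configurations with poor earnings report present: 0.58*0.29 = 0.168200.
Hence the posterior is 0.168200/0.452200 ≈ 0.372.
— sector-wide selloff explains away the evidence for poor earnings report.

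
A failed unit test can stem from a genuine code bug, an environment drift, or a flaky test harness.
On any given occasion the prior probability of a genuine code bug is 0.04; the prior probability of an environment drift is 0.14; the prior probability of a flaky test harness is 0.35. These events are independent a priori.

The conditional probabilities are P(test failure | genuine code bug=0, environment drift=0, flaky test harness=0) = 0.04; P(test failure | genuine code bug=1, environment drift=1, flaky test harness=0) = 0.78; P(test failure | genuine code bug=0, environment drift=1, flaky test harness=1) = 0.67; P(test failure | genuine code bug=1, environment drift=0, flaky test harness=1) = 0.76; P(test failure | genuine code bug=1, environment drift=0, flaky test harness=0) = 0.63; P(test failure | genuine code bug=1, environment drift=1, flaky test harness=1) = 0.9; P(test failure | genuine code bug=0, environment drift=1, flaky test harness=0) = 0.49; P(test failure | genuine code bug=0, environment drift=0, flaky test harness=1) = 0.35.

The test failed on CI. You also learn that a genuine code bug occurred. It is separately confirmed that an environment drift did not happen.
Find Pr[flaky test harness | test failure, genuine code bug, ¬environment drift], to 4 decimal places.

P(test failure | genuine code bug, ¬environment drift) = 0.63·0.65 + 0.76·0.35 = 0.409500 + 0.266000 = 0.675500
Of this, 0.266000 comes from 0.76·0.35 (the flaky test harness=true cases).
Hence the posterior is 0.266000/0.675500 ≈ 0.3938.

Pr[flaky test harness | test failure, genuine code bug, ¬environment drift] ≈ 0.3938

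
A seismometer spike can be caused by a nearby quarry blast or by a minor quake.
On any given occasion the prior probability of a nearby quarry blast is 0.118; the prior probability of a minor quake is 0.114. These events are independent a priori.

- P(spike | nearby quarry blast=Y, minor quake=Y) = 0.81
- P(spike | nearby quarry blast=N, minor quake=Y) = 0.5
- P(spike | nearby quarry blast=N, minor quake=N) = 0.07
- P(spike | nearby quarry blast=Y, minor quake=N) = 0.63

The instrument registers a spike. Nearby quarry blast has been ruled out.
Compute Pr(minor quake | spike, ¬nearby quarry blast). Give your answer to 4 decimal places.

P(spike | ¬nearby quarry blast) = 0.07·0.886 + 0.5·0.114 = 0.062020 + 0.057000 = 0.119020
The minor quake-present share is 0.5·0.114 = 0.057000.
So P(minor quake | spike, ¬nearby quarry blast) = 0.057000/0.119020 ≈ 0.4789.

Pr(minor quake | spike, ¬nearby quarry blast) ≈ 0.4789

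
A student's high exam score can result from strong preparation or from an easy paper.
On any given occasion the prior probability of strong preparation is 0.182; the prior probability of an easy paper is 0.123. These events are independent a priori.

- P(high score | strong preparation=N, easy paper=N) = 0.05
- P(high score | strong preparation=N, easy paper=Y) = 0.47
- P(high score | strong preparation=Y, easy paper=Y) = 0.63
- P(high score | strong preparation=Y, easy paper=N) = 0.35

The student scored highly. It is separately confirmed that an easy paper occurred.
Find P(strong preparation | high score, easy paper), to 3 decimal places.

Weight on strong preparation=true, given the evidence: 0.63×0.182 = 0.114660
Normalizer over all consistent configurations: 0.47×0.818 + 0.63×0.182 = 0.499120
Posterior = 0.114660 / 0.499120 ≈ 0.230

P(strong preparation | high score, easy paper) ≈ 0.230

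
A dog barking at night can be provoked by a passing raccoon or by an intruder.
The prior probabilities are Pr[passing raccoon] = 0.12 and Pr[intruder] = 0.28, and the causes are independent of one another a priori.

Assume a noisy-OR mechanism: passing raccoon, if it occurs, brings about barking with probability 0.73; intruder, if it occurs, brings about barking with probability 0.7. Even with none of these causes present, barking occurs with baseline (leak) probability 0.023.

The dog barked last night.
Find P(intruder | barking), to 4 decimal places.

P(intruder | barking) ≈ 0.7240

Under noisy-OR, P(barking | causes) = 1 − (1−0.023)·∏(1−qᵢ) over the active causes.
Numerator (weight on configurations with intruder): 0.174180 + 0.030941 = 0.205121
Normalizer over all consistent configurations: 0.023×0.88×0.72 + 0.7069×0.88×0.28 + 0.73621×0.12×0.72 + 0.920863×0.12×0.28 = 0.283303
P(intruder | barking) = 0.205121/0.283303 ≈ 0.7240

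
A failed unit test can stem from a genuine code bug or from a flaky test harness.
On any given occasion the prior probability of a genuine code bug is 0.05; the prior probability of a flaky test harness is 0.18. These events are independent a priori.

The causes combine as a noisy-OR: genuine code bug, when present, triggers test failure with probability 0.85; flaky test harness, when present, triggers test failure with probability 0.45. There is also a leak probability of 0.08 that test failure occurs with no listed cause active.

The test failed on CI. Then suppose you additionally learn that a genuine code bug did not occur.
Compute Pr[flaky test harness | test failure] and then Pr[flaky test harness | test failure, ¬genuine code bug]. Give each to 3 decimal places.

Pr[flaky test harness | test failure] ≈ 0.487; Pr[flaky test harness | test failure, ¬genuine code bug] ≈ 0.575

Under noisy-OR, P(test failure | causes) = 1 − (1−0.08)·∏(1−qᵢ) over the active causes.
P(test failure) = 0.08·0.95·0.82 + 0.494·0.95·0.18 + 0.862·0.05·0.82 + 0.9241·0.05·0.18 = 0.062320 + 0.084474 + 0.035342 + 0.008317 = 0.190453
Of this, 0.092791 comes from 0.084474 + 0.008317 (the flaky test harness=true cases).
So P(flaky test harness | test failure) = 0.092791/0.190453 ≈ 0.487.

Now condition on the additional information:
Numerator (weight on configurations with flaky test harness): 0.494×0.18 = 0.088920
The normalizing constant is 0.08×0.82 + 0.494×0.18 = 0.154520
P(flaky test harness | test failure, ¬genuine code bug) = 0.088920/0.154520 ≈ 0.575
With genuine code bug excluded, flaky test harness must carry more of the explanatory weight for the test failure.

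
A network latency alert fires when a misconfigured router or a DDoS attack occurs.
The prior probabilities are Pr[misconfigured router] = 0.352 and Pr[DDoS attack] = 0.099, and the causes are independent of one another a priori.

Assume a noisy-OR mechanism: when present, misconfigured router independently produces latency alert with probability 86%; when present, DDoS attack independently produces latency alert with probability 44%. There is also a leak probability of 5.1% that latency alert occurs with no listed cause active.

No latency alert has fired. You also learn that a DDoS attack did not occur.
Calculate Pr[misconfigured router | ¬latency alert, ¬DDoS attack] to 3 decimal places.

Pr[misconfigured router | ¬latency alert, ¬DDoS attack] ≈ 0.071

Under noisy-OR, P(latency alert | causes) = 1 − (1−0.051)·∏(1−qᵢ) over the active causes.
By total probability over both values of misconfigured router:
  P(¬latency alert | ¬DDoS attack) = 0.949×0.648 + 0.13286×0.352
        = 0.614952 + 0.046767 = 0.661719
Configurations with misconfigured router contribute 0.046767, so
  P(misconfigured router | ¬latency alert, ¬DDoS attack) = 0.046767 / 0.661719 ≈ 0.071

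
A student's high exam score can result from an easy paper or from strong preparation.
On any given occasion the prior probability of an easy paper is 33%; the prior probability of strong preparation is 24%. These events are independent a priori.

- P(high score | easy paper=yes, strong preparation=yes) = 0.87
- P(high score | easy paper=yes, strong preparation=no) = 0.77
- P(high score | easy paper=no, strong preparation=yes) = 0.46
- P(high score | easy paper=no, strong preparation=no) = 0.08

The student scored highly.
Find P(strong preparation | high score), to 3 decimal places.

Weight on strong preparation=true, given the evidence: 0.073968 + 0.068904 = 0.142872
The normalizing constant is 0.08·0.67·0.76 + 0.46·0.67·0.24 + 0.77·0.33·0.76 + 0.87·0.33·0.24 = 0.376724
Posterior = 0.142872 / 0.376724 ≈ 0.379

P(strong preparation | high score) ≈ 0.379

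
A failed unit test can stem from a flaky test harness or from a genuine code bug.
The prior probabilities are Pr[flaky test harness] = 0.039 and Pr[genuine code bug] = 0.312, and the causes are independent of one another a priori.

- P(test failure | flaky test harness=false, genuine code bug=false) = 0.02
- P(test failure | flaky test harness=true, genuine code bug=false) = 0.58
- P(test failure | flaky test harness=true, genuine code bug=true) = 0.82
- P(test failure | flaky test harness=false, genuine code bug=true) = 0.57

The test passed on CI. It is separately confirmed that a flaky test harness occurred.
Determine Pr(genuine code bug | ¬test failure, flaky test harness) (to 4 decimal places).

Pr(genuine code bug | ¬test failure, flaky test harness) ≈ 0.1627

For the numerator, keep only genuine code bug=true terms: 0.18·0.312 = 0.056160
Denominator P(¬test failure | flaky test harness): 0.42·0.688 + 0.18·0.312 = 0.345120
P(genuine code bug | ¬test failure, flaky test harness) = 0.056160/0.345120 ≈ 0.1627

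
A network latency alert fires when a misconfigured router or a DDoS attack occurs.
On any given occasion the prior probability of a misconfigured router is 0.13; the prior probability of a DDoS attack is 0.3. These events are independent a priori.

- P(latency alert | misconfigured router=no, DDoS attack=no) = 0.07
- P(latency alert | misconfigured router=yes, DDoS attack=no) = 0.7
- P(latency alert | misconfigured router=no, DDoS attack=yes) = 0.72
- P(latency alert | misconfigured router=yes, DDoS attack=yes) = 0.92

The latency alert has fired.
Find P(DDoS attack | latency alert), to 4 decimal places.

Enumerate the 4 (misconfigured router, DDoS attack) configurations and weight by the priors:
  P(latency alert) = 0.07·0.87·0.7 + 0.72·0.87·0.3 + 0.7·0.13·0.7 + 0.92·0.13·0.3
        = 0.042630 + 0.187920 + 0.063700 + 0.035880 = 0.330130
The terms with DDoS attack present sum to 0.223800, so
  P(DDoS attack | latency alert) = 0.223800 / 0.330130 ≈ 0.6779

P(DDoS attack | latency alert) ≈ 0.6779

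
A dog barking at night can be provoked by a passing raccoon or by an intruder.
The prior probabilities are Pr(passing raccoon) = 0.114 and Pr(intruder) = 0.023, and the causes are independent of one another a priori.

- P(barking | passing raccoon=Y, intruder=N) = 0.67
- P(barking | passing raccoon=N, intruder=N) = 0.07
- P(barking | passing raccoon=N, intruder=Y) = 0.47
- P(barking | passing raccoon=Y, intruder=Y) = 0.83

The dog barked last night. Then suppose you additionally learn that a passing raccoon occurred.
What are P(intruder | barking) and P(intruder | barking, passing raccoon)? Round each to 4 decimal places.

P(barking) = 0.07·0.886·0.977 + 0.47·0.886·0.023 + 0.67·0.114·0.977 + 0.83·0.114·0.023 = 0.060594 + 0.009578 + 0.074623 + 0.002176 = 0.146971
Of this, 0.011754 comes from 0.009578 + 0.002176 (the intruder=true cases).
P(intruder | barking) = 0.011754 / 0.146971 ≈ 0.0800

With the extra evidence:
P(barking | passing raccoon) = 0.67·0.977 + 0.83·0.023 = 0.654590 + 0.019090 = 0.673680
The intruder-present share is 0.83·0.023 = 0.019090.
Hence the posterior is 0.019090/0.673680 ≈ 0.0283.

P(intruder | barking) ≈ 0.0800; P(intruder | barking, passing raccoon) ≈ 0.0283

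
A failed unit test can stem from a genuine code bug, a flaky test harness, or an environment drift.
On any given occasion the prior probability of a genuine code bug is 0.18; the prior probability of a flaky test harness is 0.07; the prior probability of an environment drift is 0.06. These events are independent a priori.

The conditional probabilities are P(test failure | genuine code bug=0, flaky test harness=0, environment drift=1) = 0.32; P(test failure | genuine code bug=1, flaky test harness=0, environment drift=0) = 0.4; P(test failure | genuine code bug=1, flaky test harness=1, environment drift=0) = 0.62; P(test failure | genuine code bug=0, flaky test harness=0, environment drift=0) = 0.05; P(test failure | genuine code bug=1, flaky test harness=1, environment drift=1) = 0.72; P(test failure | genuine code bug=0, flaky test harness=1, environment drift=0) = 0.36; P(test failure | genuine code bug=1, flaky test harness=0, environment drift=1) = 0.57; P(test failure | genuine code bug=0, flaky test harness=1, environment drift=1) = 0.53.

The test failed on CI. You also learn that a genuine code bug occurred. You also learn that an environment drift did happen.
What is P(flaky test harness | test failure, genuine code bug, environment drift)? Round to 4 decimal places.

By total probability over both values of flaky test harness:
  P(test failure | genuine code bug, environment drift) = 0.57×0.93 + 0.72×0.07
        = 0.530100 + 0.050400 = 0.580500
Keeping only the flaky test harness-present terms gives 0.050400, so
  P(flaky test harness | test failure, genuine code bug, environment drift) = 0.050400 / 0.580500 ≈ 0.0868

P(flaky test harness | test failure, genuine code bug, environment drift) ≈ 0.0868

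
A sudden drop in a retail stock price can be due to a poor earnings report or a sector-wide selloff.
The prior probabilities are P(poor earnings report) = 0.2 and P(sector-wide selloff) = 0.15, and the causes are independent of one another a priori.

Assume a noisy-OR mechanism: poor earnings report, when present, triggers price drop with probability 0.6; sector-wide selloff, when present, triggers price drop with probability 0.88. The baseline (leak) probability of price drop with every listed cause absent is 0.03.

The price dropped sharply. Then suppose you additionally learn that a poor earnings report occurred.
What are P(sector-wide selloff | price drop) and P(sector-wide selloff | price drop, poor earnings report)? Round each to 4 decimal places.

Under noisy-OR, P(price drop | causes) = 1 − (1−0.03)·∏(1−qᵢ) over the active causes.
P(price drop) = 0.03*0.8*0.85 + 0.8836*0.8*0.15 + 0.612*0.2*0.85 + 0.95344*0.2*0.15 = 0.020400 + 0.106032 + 0.104040 + 0.028603 = 0.259075
Restricting to configurations with sector-wide selloff present: 0.106032 + 0.028603 = 0.134635.
P(sector-wide selloff | price drop) = 0.134635 / 0.259075 ≈ 0.5197

With the extra evidence:
For the numerator, keep only sector-wide selloff=true terms: 0.95344·0.15 = 0.143016
The normalizing constant is 0.612·0.85 + 0.95344·0.15 = 0.663216
Posterior = 0.143016 / 0.663216 ≈ 0.2156
This is intercausal reasoning (explaining away): once poor earnings report accounts for the price drop, sector-wide selloff becomes less likely.

P(sector-wide selloff | price drop) ≈ 0.5197; P(sector-wide selloff | price drop, poor earnings report) ≈ 0.2156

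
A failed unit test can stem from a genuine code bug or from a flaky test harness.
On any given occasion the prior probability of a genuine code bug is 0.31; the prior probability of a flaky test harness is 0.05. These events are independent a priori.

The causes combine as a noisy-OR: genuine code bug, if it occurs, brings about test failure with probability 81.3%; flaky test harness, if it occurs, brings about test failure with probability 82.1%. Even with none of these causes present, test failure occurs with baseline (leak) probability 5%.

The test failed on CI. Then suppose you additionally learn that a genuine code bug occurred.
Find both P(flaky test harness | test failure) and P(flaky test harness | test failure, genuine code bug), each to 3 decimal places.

Under noisy-OR, P(test failure | causes) = 1 − (1−0.05)·∏(1−qᵢ) over the active causes.
Sum P(test failure|·) weighted by the priors over the 4 (genuine code bug, flaky test harness) configurations:
  P(test failure) = 0.05*0.69*0.95 + 0.82995*0.69*0.05 + 0.82235*0.31*0.95 + 0.968201*0.31*0.05
        = 0.032775 + 0.028633 + 0.242182 + 0.015007 = 0.318597
Keeping only the flaky test harness-present terms gives 0.043640, so
  P(flaky test harness | test failure) = 0.043640 / 0.318597 ≈ 0.137

Now also conditioning on genuine code bug=true:
Sum P(test failure|·) weighted by the priors over both values of flaky test harness:
  P(test failure | genuine code bug) = 0.82235*0.95 + 0.968201*0.05
        = 0.781232 + 0.048410 = 0.829642
Keeping only the flaky test harness-present terms gives 0.048410, so
  P(flaky test harness | test failure, genuine code bug) = 0.048410 / 0.829642 ≈ 0.058
This is intercausal reasoning (explaining away): once genuine code bug accounts for the test failure, flaky test harness becomes less likely.

P(flaky test harness | test failure) ≈ 0.137; P(flaky test harness | test failure, genuine code bug) ≈ 0.058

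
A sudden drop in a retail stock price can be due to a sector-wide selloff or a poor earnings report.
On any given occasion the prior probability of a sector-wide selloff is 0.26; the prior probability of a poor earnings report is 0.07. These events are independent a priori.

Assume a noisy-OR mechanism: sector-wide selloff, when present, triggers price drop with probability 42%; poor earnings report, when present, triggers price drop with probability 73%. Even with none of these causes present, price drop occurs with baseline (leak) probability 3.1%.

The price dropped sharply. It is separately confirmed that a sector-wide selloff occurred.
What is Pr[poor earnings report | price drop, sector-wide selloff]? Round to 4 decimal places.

Pr[poor earnings report | price drop, sector-wide selloff] ≈ 0.1272

Under noisy-OR, P(price drop | causes) = 1 − (1−0.031)·∏(1−qᵢ) over the active causes.
P(price drop | sector-wide selloff) = 0.43798*0.93 + 0.848255*0.07 = 0.407321 + 0.059378 = 0.466699
The poor earnings report-present share is 0.848255*0.07 = 0.059378.
Hence the posterior is 0.059378/0.466699 ≈ 0.1272.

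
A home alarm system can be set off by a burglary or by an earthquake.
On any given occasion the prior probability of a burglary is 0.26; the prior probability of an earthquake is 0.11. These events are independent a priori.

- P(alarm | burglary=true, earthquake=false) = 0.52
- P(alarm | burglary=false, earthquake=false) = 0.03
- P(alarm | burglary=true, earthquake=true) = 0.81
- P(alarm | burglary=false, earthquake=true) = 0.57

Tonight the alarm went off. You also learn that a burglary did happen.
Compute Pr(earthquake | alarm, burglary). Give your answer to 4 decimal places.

P(alarm | burglary) = 0.52×0.89 + 0.81×0.11 = 0.462800 + 0.089100 = 0.551900
Restricting to configurations with earthquake present: 0.81×0.11 = 0.089100.
P(earthquake | alarm, burglary) = 0.089100 / 0.551900 ≈ 0.1614

Pr(earthquake | alarm, burglary) ≈ 0.1614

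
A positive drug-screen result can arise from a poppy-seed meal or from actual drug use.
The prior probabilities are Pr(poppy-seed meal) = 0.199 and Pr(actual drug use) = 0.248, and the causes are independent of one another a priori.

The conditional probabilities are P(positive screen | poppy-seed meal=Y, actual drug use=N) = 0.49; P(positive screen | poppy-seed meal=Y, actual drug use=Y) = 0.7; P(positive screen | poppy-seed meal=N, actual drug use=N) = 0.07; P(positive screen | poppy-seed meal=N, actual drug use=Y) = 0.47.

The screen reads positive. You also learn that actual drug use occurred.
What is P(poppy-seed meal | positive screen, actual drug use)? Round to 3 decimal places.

Weight on poppy-seed meal=true, given the evidence: 0.7*0.199 = 0.139300
Normalizer over all consistent configurations: 0.47*0.801 + 0.7*0.199 = 0.515770
Posterior = 0.139300 / 0.515770 ≈ 0.270

P(poppy-seed meal | positive screen, actual drug use) ≈ 0.270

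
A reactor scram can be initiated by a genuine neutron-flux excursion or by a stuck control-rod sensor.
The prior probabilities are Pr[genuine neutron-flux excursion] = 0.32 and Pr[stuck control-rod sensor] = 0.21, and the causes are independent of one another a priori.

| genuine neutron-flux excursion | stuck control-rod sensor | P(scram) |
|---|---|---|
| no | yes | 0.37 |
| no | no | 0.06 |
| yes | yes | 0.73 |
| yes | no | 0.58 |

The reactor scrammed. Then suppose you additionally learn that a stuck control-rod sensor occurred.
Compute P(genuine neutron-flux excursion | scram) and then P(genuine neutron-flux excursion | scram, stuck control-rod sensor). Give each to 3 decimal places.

P(genuine neutron-flux excursion | scram) ≈ 0.697; P(genuine neutron-flux excursion | scram, stuck control-rod sensor) ≈ 0.481

P(scram) = 0.06×0.68×0.79 + 0.37×0.68×0.21 + 0.58×0.32×0.79 + 0.73×0.32×0.21 = 0.032232 + 0.052836 + 0.146624 + 0.049056 = 0.280748
Restricting to configurations with genuine neutron-flux excursion present: 0.146624 + 0.049056 = 0.195680.
P(genuine neutron-flux excursion | scram) = 0.195680 / 0.280748 ≈ 0.697

Now condition on the additional information:
P(scram | stuck control-rod sensor) = 0.37·0.68 + 0.73·0.32 = 0.251600 + 0.233600 = 0.485200
Of this, 0.233600 comes from 0.73·0.32 (the genuine neutron-flux excursion=true cases).
P(genuine neutron-flux excursion | scram, stuck control-rod sensor) = 0.233600 / 0.485200 ≈ 0.481
The drop from 0.697 to 0.481 is the explaining-away (discounting) effect.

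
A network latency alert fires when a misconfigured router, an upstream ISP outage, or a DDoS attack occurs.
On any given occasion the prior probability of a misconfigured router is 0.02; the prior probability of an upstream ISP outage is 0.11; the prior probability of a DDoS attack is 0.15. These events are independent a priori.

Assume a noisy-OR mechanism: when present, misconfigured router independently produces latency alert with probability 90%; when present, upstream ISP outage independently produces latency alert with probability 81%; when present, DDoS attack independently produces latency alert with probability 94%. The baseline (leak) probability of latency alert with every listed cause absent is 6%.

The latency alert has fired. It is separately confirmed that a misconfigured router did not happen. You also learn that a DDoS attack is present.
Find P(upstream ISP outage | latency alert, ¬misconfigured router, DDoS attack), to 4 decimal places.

P(upstream ISP outage | latency alert, ¬misconfigured router, DDoS attack) ≈ 0.1147

Under noisy-OR, P(latency alert | causes) = 1 − (1−0.06)·∏(1−qᵢ) over the active causes.
Sum P(latency alert|·) weighted by the priors over both values of upstream ISP outage:
  P(latency alert | ¬misconfigured router, DDoS attack) = 0.9436*0.89 + 0.989284*0.11
        = 0.839804 + 0.108821 = 0.948625
Keeping only the upstream ISP outage-present terms gives 0.108821, so
  P(upstream ISP outage | latency alert, ¬misconfigured router, DDoS attack) = 0.108821 / 0.948625 ≈ 0.1147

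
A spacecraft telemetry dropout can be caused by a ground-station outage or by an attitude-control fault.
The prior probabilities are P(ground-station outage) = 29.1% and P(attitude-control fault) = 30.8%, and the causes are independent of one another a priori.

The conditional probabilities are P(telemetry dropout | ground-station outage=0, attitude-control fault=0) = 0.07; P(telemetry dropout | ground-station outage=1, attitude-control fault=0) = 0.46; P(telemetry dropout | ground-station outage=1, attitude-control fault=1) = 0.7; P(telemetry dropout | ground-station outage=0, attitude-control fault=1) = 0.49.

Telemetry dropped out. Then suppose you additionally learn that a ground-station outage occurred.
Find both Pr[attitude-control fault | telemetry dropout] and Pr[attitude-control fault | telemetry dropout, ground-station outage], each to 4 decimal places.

Sum P(telemetry dropout|·) weighted by the priors over the 4 (ground-station outage, attitude-control fault) configurations:
  P(telemetry dropout) = 0.07×0.709×0.692 + 0.49×0.709×0.308 + 0.46×0.291×0.692 + 0.7×0.291×0.308
        = 0.034344 + 0.107002 + 0.092631 + 0.062740 = 0.296717
Keeping only the attitude-control fault-present terms gives 0.169742, so
  P(attitude-control fault | telemetry dropout) = 0.169742 / 0.296717 ≈ 0.5721

Now also conditioning on ground-station outage=true:
For the numerator, keep only attitude-control fault=true terms: 0.7*0.308 = 0.215600
The normalizing constant is 0.46*0.692 + 0.7*0.308 = 0.533920
Posterior = 0.215600 / 0.533920 ≈ 0.4038
Conditioning on ground-station outage lowers the posterior on attitude-control fault: the classic explaining-away effect in a common-effect structure.

Pr[attitude-control fault | telemetry dropout] ≈ 0.5721; Pr[attitude-control fault | telemetry dropout, ground-station outage] ≈ 0.4038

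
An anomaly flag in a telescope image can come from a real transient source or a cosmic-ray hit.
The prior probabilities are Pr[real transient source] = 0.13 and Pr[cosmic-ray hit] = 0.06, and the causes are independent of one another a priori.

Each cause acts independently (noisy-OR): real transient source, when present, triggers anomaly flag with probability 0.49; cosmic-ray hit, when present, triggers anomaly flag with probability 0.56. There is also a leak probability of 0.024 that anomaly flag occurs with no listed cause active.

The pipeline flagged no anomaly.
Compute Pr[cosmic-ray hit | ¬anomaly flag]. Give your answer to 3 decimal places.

Under noisy-OR, P(anomaly flag | causes) = 1 − (1−0.024)·∏(1−qᵢ) over the active causes.
Enumerate the 4 (real transient source, cosmic-ray hit) configurations and weight by the priors:
  P(¬anomaly flag) = 0.976×0.87×0.94 + 0.42944×0.87×0.06 + 0.49776×0.13×0.94 + 0.219014×0.13×0.06
        = 0.798173 + 0.022417 + 0.060826 + 0.001708 = 0.883124
Configurations with cosmic-ray hit contribute 0.024125, so
  P(cosmic-ray hit | ¬anomaly flag) = 0.024125 / 0.883124 ≈ 0.027

Pr[cosmic-ray hit | ¬anomaly flag] ≈ 0.027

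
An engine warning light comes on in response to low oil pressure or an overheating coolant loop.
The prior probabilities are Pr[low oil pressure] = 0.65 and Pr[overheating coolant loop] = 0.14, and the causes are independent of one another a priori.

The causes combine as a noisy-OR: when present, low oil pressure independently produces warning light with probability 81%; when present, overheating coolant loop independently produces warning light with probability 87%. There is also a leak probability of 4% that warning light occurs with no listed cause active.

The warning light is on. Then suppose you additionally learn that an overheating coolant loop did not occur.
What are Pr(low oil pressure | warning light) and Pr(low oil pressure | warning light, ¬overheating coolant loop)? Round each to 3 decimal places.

Under noisy-OR, P(warning light | causes) = 1 − (1−0.04)·∏(1−qᵢ) over the active causes.
Numerator (weight on configurations with low oil pressure): 0.457038 + 0.088842 = 0.545880
The normalizing constant is 0.04·0.35·0.86 + 0.8752·0.35·0.14 + 0.8176·0.65·0.86 + 0.976288·0.65·0.14 = 0.600805
Posterior = 0.545880 / 0.600805 ≈ 0.909

With the extra evidence:
Enumerate both values of low oil pressure and weight by the priors:
  P(warning light | ¬overheating coolant loop) = 0.04×0.35 + 0.8176×0.65
        = 0.014000 + 0.531440 = 0.545440
Keeping only the low oil pressure-present terms gives 0.531440, so
  P(low oil pressure | warning light, ¬overheating coolant loop) = 0.531440 / 0.545440 ≈ 0.974

Pr(low oil pressure | warning light) ≈ 0.909; Pr(low oil pressure | warning light, ¬overheating coolant loop) ≈ 0.974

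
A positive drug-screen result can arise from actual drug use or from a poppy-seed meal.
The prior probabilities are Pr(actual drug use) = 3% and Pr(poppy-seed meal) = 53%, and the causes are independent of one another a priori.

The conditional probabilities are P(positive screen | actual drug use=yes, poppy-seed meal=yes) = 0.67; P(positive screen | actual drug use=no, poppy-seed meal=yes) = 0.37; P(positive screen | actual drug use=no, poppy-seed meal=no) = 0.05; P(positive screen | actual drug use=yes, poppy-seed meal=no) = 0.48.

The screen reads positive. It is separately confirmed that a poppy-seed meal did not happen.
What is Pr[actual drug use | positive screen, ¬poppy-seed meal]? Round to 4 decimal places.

Pr[actual drug use | positive screen, ¬poppy-seed meal] ≈ 0.2289

P(positive screen | ¬poppy-seed meal) = 0.05*0.97 + 0.48*0.03 = 0.048500 + 0.014400 = 0.062900
Restricting to configurations with actual drug use present: 0.48*0.03 = 0.014400.
P(actual drug use | positive screen, ¬poppy-seed meal) = 0.014400 / 0.062900 ≈ 0.2289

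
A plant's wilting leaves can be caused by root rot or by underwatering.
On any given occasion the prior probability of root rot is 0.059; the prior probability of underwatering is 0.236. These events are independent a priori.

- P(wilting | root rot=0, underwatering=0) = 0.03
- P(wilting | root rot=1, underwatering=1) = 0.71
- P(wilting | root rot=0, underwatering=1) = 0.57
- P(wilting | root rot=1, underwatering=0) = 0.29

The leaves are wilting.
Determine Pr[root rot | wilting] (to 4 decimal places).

Pr[root rot | wilting] ≈ 0.1342

P(wilting) = 0.03*0.941*0.764 + 0.57*0.941*0.236 + 0.29*0.059*0.764 + 0.71*0.059*0.236 = 0.021568 + 0.126583 + 0.013072 + 0.009886 = 0.171109
The root rot-present share is 0.013072 + 0.009886 = 0.022958.
Hence the posterior is 0.022958/0.171109 ≈ 0.1342.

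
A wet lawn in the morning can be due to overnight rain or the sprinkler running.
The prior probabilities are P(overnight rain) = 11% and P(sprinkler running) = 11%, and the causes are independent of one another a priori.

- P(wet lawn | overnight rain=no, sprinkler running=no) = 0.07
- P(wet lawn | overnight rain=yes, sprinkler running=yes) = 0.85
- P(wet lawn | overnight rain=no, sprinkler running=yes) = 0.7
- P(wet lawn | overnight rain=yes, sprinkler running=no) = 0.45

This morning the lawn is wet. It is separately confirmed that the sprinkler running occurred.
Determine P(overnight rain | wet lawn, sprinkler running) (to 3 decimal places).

P(overnight rain | wet lawn, sprinkler running) ≈ 0.130

P(wet lawn | sprinkler running) = 0.7×0.89 + 0.85×0.11 = 0.623000 + 0.093500 = 0.716500
Of this, 0.093500 comes from 0.85×0.11 (the overnight rain=true cases).
So P(overnight rain | wet lawn, sprinkler running) = 0.093500/0.716500 ≈ 0.130.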